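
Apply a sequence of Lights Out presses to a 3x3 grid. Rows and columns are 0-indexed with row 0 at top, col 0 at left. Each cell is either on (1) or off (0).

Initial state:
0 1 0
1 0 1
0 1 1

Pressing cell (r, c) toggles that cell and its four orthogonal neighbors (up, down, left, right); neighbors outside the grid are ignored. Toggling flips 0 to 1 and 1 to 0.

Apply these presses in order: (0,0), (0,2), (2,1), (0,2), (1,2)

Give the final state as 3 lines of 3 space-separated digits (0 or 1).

Answer: 1 0 1
0 0 0
1 0 1

Derivation:
After press 1 at (0,0):
1 0 0
0 0 1
0 1 1

After press 2 at (0,2):
1 1 1
0 0 0
0 1 1

After press 3 at (2,1):
1 1 1
0 1 0
1 0 0

After press 4 at (0,2):
1 0 0
0 1 1
1 0 0

After press 5 at (1,2):
1 0 1
0 0 0
1 0 1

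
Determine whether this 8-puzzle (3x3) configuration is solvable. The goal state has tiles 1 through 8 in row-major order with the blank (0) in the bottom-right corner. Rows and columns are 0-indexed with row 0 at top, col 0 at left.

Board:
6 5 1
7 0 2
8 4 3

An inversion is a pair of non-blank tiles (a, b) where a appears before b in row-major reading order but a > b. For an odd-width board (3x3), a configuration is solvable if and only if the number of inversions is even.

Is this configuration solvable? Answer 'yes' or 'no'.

Inversions (pairs i<j in row-major order where tile[i] > tile[j] > 0): 15
15 is odd, so the puzzle is not solvable.

Answer: no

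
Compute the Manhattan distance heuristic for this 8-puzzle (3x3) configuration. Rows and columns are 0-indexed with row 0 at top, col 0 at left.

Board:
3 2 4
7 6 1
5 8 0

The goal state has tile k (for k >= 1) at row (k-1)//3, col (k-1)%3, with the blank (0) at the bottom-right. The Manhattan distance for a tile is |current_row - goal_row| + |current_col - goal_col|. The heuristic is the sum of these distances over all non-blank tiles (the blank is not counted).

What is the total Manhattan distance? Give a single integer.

Answer: 12

Derivation:
Tile 3: (0,0)->(0,2) = 2
Tile 2: (0,1)->(0,1) = 0
Tile 4: (0,2)->(1,0) = 3
Tile 7: (1,0)->(2,0) = 1
Tile 6: (1,1)->(1,2) = 1
Tile 1: (1,2)->(0,0) = 3
Tile 5: (2,0)->(1,1) = 2
Tile 8: (2,1)->(2,1) = 0
Sum: 2 + 0 + 3 + 1 + 1 + 3 + 2 + 0 = 12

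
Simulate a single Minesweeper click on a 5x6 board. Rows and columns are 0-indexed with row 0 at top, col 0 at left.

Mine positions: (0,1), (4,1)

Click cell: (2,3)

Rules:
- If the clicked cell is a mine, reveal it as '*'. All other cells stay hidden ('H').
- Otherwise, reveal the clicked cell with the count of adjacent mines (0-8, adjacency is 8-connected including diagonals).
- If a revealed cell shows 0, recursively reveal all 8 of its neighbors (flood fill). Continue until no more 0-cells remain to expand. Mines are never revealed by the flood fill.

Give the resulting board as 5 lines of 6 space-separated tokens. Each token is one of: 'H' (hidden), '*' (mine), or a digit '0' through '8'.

H H 1 0 0 0
1 1 1 0 0 0
0 0 0 0 0 0
1 1 1 0 0 0
H H 1 0 0 0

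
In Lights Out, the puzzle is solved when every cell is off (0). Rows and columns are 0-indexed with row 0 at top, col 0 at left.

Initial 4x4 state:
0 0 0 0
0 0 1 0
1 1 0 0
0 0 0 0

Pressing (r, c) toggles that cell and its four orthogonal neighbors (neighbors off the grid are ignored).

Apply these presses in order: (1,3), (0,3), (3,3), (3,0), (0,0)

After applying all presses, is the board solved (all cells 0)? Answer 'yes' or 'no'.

After press 1 at (1,3):
0 0 0 1
0 0 0 1
1 1 0 1
0 0 0 0

After press 2 at (0,3):
0 0 1 0
0 0 0 0
1 1 0 1
0 0 0 0

After press 3 at (3,3):
0 0 1 0
0 0 0 0
1 1 0 0
0 0 1 1

After press 4 at (3,0):
0 0 1 0
0 0 0 0
0 1 0 0
1 1 1 1

After press 5 at (0,0):
1 1 1 0
1 0 0 0
0 1 0 0
1 1 1 1

Lights still on: 9

Answer: no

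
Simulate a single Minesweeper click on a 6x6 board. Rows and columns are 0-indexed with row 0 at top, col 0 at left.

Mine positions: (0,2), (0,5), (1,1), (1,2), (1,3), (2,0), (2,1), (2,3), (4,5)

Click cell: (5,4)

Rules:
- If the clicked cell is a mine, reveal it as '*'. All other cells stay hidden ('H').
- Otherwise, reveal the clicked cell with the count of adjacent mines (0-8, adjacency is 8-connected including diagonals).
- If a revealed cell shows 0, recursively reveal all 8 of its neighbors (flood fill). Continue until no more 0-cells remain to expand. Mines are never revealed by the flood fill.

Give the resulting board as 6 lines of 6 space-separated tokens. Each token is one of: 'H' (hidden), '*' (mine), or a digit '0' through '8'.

H H H H H H
H H H H H H
H H H H H H
H H H H H H
H H H H H H
H H H H 1 H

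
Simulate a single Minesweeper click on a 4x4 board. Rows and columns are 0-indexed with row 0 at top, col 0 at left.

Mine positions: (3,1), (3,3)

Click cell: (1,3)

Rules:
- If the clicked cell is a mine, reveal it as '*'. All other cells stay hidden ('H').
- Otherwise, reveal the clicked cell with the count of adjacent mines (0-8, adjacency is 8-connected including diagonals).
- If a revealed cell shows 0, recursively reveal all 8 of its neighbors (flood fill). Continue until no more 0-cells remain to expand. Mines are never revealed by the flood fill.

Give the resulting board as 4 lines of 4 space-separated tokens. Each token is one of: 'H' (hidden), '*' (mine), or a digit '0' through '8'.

0 0 0 0
0 0 0 0
1 1 2 1
H H H H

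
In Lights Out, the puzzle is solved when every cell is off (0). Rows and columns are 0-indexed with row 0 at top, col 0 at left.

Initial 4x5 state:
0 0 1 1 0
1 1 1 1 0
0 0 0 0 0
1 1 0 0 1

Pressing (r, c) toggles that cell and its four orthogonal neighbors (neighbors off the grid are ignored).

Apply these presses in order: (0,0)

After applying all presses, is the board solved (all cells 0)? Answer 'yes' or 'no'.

After press 1 at (0,0):
1 1 1 1 0
0 1 1 1 0
0 0 0 0 0
1 1 0 0 1

Lights still on: 10

Answer: no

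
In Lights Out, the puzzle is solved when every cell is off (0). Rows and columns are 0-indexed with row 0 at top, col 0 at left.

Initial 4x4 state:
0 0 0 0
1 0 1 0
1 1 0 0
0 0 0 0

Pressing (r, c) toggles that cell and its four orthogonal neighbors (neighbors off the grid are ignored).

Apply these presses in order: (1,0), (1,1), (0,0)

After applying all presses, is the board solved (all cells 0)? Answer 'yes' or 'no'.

After press 1 at (1,0):
1 0 0 0
0 1 1 0
0 1 0 0
0 0 0 0

After press 2 at (1,1):
1 1 0 0
1 0 0 0
0 0 0 0
0 0 0 0

After press 3 at (0,0):
0 0 0 0
0 0 0 0
0 0 0 0
0 0 0 0

Lights still on: 0

Answer: yes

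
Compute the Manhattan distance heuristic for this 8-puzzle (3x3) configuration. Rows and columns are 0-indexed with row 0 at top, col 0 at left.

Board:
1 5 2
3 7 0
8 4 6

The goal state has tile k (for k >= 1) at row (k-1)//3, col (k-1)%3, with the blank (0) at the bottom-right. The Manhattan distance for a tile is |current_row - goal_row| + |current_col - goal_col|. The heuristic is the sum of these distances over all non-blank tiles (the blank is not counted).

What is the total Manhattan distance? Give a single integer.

Answer: 11

Derivation:
Tile 1: at (0,0), goal (0,0), distance |0-0|+|0-0| = 0
Tile 5: at (0,1), goal (1,1), distance |0-1|+|1-1| = 1
Tile 2: at (0,2), goal (0,1), distance |0-0|+|2-1| = 1
Tile 3: at (1,0), goal (0,2), distance |1-0|+|0-2| = 3
Tile 7: at (1,1), goal (2,0), distance |1-2|+|1-0| = 2
Tile 8: at (2,0), goal (2,1), distance |2-2|+|0-1| = 1
Tile 4: at (2,1), goal (1,0), distance |2-1|+|1-0| = 2
Tile 6: at (2,2), goal (1,2), distance |2-1|+|2-2| = 1
Sum: 0 + 1 + 1 + 3 + 2 + 1 + 2 + 1 = 11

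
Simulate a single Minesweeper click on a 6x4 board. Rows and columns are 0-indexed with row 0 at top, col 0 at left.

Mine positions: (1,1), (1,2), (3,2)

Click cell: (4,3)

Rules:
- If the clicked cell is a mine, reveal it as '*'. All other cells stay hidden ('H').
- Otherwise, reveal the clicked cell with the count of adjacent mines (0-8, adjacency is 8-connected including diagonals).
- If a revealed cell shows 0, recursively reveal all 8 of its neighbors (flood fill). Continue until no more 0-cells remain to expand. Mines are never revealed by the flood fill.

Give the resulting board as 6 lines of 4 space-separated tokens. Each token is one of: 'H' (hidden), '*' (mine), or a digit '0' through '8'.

H H H H
H H H H
H H H H
H H H H
H H H 1
H H H H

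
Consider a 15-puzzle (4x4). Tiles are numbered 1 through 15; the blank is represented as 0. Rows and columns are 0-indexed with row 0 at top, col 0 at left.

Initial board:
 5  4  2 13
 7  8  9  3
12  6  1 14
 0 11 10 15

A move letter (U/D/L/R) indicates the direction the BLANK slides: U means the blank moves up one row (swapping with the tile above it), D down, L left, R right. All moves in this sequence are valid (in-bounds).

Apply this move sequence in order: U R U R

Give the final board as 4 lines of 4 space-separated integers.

Answer:  5  4  2 13
 7  9  0  3
 6  8  1 14
12 11 10 15

Derivation:
After move 1 (U):
 5  4  2 13
 7  8  9  3
 0  6  1 14
12 11 10 15

After move 2 (R):
 5  4  2 13
 7  8  9  3
 6  0  1 14
12 11 10 15

After move 3 (U):
 5  4  2 13
 7  0  9  3
 6  8  1 14
12 11 10 15

After move 4 (R):
 5  4  2 13
 7  9  0  3
 6  8  1 14
12 11 10 15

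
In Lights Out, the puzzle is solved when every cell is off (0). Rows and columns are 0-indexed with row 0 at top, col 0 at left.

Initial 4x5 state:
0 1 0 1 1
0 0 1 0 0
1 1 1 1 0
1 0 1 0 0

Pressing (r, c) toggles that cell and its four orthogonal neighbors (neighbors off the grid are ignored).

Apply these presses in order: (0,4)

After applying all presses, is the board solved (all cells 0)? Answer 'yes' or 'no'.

Answer: no

Derivation:
After press 1 at (0,4):
0 1 0 0 0
0 0 1 0 1
1 1 1 1 0
1 0 1 0 0

Lights still on: 9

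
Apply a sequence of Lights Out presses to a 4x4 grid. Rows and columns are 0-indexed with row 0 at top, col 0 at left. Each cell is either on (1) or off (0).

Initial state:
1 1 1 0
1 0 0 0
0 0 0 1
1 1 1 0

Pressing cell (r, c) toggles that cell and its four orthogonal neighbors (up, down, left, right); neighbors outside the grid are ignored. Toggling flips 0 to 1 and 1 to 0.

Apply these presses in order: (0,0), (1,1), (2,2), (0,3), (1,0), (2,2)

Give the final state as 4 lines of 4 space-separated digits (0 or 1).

After press 1 at (0,0):
0 0 1 0
0 0 0 0
0 0 0 1
1 1 1 0

After press 2 at (1,1):
0 1 1 0
1 1 1 0
0 1 0 1
1 1 1 0

After press 3 at (2,2):
0 1 1 0
1 1 0 0
0 0 1 0
1 1 0 0

After press 4 at (0,3):
0 1 0 1
1 1 0 1
0 0 1 0
1 1 0 0

After press 5 at (1,0):
1 1 0 1
0 0 0 1
1 0 1 0
1 1 0 0

After press 6 at (2,2):
1 1 0 1
0 0 1 1
1 1 0 1
1 1 1 0

Answer: 1 1 0 1
0 0 1 1
1 1 0 1
1 1 1 0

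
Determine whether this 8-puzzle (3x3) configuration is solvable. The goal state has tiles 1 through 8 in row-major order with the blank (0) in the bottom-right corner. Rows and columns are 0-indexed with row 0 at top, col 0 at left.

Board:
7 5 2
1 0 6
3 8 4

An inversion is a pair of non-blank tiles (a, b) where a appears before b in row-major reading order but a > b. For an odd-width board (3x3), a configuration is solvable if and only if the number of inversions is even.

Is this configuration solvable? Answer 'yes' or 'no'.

Answer: yes

Derivation:
Inversions (pairs i<j in row-major order where tile[i] > tile[j] > 0): 14
14 is even, so the puzzle is solvable.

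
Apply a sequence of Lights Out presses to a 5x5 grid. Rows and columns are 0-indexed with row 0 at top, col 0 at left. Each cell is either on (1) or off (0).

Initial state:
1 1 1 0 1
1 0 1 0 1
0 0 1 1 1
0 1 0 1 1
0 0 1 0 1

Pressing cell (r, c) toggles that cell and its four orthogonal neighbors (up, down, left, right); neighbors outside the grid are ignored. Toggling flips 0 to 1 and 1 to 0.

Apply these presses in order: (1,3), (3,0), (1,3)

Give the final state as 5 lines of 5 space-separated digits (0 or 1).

Answer: 1 1 1 0 1
1 0 1 0 1
1 0 1 1 1
1 0 0 1 1
1 0 1 0 1

Derivation:
After press 1 at (1,3):
1 1 1 1 1
1 0 0 1 0
0 0 1 0 1
0 1 0 1 1
0 0 1 0 1

After press 2 at (3,0):
1 1 1 1 1
1 0 0 1 0
1 0 1 0 1
1 0 0 1 1
1 0 1 0 1

After press 3 at (1,3):
1 1 1 0 1
1 0 1 0 1
1 0 1 1 1
1 0 0 1 1
1 0 1 0 1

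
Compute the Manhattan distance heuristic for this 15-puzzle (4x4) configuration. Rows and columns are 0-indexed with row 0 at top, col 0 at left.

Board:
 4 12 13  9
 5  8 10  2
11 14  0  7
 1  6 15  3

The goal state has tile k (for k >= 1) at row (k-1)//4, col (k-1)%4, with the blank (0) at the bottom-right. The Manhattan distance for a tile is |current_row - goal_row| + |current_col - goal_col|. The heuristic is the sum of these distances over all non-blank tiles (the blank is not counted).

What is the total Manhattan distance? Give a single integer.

Answer: 38

Derivation:
Tile 4: at (0,0), goal (0,3), distance |0-0|+|0-3| = 3
Tile 12: at (0,1), goal (2,3), distance |0-2|+|1-3| = 4
Tile 13: at (0,2), goal (3,0), distance |0-3|+|2-0| = 5
Tile 9: at (0,3), goal (2,0), distance |0-2|+|3-0| = 5
Tile 5: at (1,0), goal (1,0), distance |1-1|+|0-0| = 0
Tile 8: at (1,1), goal (1,3), distance |1-1|+|1-3| = 2
Tile 10: at (1,2), goal (2,1), distance |1-2|+|2-1| = 2
Tile 2: at (1,3), goal (0,1), distance |1-0|+|3-1| = 3
Tile 11: at (2,0), goal (2,2), distance |2-2|+|0-2| = 2
Tile 14: at (2,1), goal (3,1), distance |2-3|+|1-1| = 1
Tile 7: at (2,3), goal (1,2), distance |2-1|+|3-2| = 2
Tile 1: at (3,0), goal (0,0), distance |3-0|+|0-0| = 3
Tile 6: at (3,1), goal (1,1), distance |3-1|+|1-1| = 2
Tile 15: at (3,2), goal (3,2), distance |3-3|+|2-2| = 0
Tile 3: at (3,3), goal (0,2), distance |3-0|+|3-2| = 4
Sum: 3 + 4 + 5 + 5 + 0 + 2 + 2 + 3 + 2 + 1 + 2 + 3 + 2 + 0 + 4 = 38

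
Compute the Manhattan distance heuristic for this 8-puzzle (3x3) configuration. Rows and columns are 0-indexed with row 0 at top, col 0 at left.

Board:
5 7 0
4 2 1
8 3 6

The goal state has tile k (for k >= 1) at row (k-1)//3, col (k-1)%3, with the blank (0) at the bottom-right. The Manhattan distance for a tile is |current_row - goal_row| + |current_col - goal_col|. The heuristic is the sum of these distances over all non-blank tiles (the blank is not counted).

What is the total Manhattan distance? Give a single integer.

Answer: 14

Derivation:
Tile 5: at (0,0), goal (1,1), distance |0-1|+|0-1| = 2
Tile 7: at (0,1), goal (2,0), distance |0-2|+|1-0| = 3
Tile 4: at (1,0), goal (1,0), distance |1-1|+|0-0| = 0
Tile 2: at (1,1), goal (0,1), distance |1-0|+|1-1| = 1
Tile 1: at (1,2), goal (0,0), distance |1-0|+|2-0| = 3
Tile 8: at (2,0), goal (2,1), distance |2-2|+|0-1| = 1
Tile 3: at (2,1), goal (0,2), distance |2-0|+|1-2| = 3
Tile 6: at (2,2), goal (1,2), distance |2-1|+|2-2| = 1
Sum: 2 + 3 + 0 + 1 + 3 + 1 + 3 + 1 = 14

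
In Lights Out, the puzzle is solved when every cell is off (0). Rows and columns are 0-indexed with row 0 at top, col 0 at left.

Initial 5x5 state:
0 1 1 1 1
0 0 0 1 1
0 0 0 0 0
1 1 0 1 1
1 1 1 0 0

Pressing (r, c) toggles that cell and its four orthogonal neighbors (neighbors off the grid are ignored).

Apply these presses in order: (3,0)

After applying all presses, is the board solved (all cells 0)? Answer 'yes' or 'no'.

Answer: no

Derivation:
After press 1 at (3,0):
0 1 1 1 1
0 0 0 1 1
1 0 0 0 0
0 0 0 1 1
0 1 1 0 0

Lights still on: 11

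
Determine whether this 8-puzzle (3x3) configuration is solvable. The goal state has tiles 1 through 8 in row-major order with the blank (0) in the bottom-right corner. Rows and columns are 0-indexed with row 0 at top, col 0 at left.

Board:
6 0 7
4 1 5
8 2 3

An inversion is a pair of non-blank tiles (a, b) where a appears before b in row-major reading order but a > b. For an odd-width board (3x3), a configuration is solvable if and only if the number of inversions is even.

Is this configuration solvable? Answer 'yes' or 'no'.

Answer: no

Derivation:
Inversions (pairs i<j in row-major order where tile[i] > tile[j] > 0): 17
17 is odd, so the puzzle is not solvable.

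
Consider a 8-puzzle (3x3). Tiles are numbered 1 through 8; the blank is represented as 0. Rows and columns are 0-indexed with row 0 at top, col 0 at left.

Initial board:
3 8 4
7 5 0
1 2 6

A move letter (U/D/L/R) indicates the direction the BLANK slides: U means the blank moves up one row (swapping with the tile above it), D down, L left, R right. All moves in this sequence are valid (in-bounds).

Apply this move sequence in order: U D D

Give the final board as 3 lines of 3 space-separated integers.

Answer: 3 8 4
7 5 6
1 2 0

Derivation:
After move 1 (U):
3 8 0
7 5 4
1 2 6

After move 2 (D):
3 8 4
7 5 0
1 2 6

After move 3 (D):
3 8 4
7 5 6
1 2 0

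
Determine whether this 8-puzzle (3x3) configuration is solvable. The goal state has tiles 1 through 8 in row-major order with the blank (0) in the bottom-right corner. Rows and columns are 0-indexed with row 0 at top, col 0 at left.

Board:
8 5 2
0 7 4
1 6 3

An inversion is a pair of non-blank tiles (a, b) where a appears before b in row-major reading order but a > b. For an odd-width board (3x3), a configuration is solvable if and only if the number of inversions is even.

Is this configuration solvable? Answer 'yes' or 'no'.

Inversions (pairs i<j in row-major order where tile[i] > tile[j] > 0): 19
19 is odd, so the puzzle is not solvable.

Answer: no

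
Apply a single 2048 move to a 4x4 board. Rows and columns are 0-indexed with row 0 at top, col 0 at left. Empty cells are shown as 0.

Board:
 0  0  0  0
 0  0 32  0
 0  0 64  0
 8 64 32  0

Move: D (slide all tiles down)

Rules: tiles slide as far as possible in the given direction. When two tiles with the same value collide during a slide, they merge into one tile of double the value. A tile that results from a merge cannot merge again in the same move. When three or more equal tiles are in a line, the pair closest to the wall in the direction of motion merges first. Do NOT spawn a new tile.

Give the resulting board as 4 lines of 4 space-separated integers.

Slide down:
col 0: [0, 0, 0, 8] -> [0, 0, 0, 8]
col 1: [0, 0, 0, 64] -> [0, 0, 0, 64]
col 2: [0, 32, 64, 32] -> [0, 32, 64, 32]
col 3: [0, 0, 0, 0] -> [0, 0, 0, 0]

Answer:  0  0  0  0
 0  0 32  0
 0  0 64  0
 8 64 32  0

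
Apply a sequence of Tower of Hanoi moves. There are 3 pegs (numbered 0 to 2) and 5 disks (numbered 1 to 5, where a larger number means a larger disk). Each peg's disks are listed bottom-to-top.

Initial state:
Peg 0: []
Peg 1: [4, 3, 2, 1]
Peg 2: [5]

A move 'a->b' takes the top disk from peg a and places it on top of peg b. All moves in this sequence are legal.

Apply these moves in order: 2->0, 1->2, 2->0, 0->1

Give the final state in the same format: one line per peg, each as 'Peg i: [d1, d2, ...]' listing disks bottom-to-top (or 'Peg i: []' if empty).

After move 1 (2->0):
Peg 0: [5]
Peg 1: [4, 3, 2, 1]
Peg 2: []

After move 2 (1->2):
Peg 0: [5]
Peg 1: [4, 3, 2]
Peg 2: [1]

After move 3 (2->0):
Peg 0: [5, 1]
Peg 1: [4, 3, 2]
Peg 2: []

After move 4 (0->1):
Peg 0: [5]
Peg 1: [4, 3, 2, 1]
Peg 2: []

Answer: Peg 0: [5]
Peg 1: [4, 3, 2, 1]
Peg 2: []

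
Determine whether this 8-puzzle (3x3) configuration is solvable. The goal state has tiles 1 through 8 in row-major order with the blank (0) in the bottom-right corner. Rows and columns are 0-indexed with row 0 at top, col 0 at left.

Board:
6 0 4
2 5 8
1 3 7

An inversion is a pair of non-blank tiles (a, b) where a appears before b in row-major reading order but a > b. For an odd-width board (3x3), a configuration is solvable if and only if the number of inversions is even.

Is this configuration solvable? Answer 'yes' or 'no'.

Answer: yes

Derivation:
Inversions (pairs i<j in row-major order where tile[i] > tile[j] > 0): 14
14 is even, so the puzzle is solvable.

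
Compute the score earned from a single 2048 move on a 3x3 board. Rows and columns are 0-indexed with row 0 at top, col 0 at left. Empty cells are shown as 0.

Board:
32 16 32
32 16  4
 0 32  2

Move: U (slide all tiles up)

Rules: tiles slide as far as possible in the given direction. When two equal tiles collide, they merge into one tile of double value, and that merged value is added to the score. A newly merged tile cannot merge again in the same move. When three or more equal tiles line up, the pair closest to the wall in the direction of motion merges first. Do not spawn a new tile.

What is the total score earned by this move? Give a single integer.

Answer: 96

Derivation:
Slide up:
col 0: [32, 32, 0] -> [64, 0, 0]  score +64 (running 64)
col 1: [16, 16, 32] -> [32, 32, 0]  score +32 (running 96)
col 2: [32, 4, 2] -> [32, 4, 2]  score +0 (running 96)
Board after move:
64 32 32
 0 32  4
 0  0  2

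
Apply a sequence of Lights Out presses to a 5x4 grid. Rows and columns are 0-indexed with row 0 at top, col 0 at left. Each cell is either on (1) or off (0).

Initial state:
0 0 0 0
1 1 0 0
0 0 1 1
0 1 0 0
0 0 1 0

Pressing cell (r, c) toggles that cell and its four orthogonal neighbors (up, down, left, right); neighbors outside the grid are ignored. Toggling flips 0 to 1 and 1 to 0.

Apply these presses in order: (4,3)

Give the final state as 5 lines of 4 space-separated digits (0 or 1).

After press 1 at (4,3):
0 0 0 0
1 1 0 0
0 0 1 1
0 1 0 1
0 0 0 1

Answer: 0 0 0 0
1 1 0 0
0 0 1 1
0 1 0 1
0 0 0 1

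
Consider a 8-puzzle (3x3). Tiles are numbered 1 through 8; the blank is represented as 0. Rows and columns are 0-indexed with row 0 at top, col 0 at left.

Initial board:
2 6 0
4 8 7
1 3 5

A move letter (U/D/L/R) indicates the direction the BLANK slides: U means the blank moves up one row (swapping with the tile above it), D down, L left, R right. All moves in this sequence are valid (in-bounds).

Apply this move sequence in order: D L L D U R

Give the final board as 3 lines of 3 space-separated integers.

After move 1 (D):
2 6 7
4 8 0
1 3 5

After move 2 (L):
2 6 7
4 0 8
1 3 5

After move 3 (L):
2 6 7
0 4 8
1 3 5

After move 4 (D):
2 6 7
1 4 8
0 3 5

After move 5 (U):
2 6 7
0 4 8
1 3 5

After move 6 (R):
2 6 7
4 0 8
1 3 5

Answer: 2 6 7
4 0 8
1 3 5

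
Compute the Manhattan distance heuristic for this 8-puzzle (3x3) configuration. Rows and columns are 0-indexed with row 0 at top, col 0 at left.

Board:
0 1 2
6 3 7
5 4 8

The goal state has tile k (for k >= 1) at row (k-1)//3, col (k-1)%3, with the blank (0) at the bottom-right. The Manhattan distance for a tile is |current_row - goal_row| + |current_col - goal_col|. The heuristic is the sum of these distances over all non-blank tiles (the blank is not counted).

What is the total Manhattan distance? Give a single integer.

Tile 1: at (0,1), goal (0,0), distance |0-0|+|1-0| = 1
Tile 2: at (0,2), goal (0,1), distance |0-0|+|2-1| = 1
Tile 6: at (1,0), goal (1,2), distance |1-1|+|0-2| = 2
Tile 3: at (1,1), goal (0,2), distance |1-0|+|1-2| = 2
Tile 7: at (1,2), goal (2,0), distance |1-2|+|2-0| = 3
Tile 5: at (2,0), goal (1,1), distance |2-1|+|0-1| = 2
Tile 4: at (2,1), goal (1,0), distance |2-1|+|1-0| = 2
Tile 8: at (2,2), goal (2,1), distance |2-2|+|2-1| = 1
Sum: 1 + 1 + 2 + 2 + 3 + 2 + 2 + 1 = 14

Answer: 14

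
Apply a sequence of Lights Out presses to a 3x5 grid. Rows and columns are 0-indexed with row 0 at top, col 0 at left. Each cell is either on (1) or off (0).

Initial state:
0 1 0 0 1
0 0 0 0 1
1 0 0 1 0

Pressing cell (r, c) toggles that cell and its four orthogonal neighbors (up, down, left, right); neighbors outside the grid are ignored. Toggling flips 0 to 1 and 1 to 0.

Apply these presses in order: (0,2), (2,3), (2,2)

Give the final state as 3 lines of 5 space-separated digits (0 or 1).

After press 1 at (0,2):
0 0 1 1 1
0 0 1 0 1
1 0 0 1 0

After press 2 at (2,3):
0 0 1 1 1
0 0 1 1 1
1 0 1 0 1

After press 3 at (2,2):
0 0 1 1 1
0 0 0 1 1
1 1 0 1 1

Answer: 0 0 1 1 1
0 0 0 1 1
1 1 0 1 1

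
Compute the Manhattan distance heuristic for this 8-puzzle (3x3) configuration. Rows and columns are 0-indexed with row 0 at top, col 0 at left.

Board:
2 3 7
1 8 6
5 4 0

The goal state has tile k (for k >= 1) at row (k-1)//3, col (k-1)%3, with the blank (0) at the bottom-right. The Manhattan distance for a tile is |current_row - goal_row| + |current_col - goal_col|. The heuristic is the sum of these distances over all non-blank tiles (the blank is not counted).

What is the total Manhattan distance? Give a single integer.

Answer: 12

Derivation:
Tile 2: (0,0)->(0,1) = 1
Tile 3: (0,1)->(0,2) = 1
Tile 7: (0,2)->(2,0) = 4
Tile 1: (1,0)->(0,0) = 1
Tile 8: (1,1)->(2,1) = 1
Tile 6: (1,2)->(1,2) = 0
Tile 5: (2,0)->(1,1) = 2
Tile 4: (2,1)->(1,0) = 2
Sum: 1 + 1 + 4 + 1 + 1 + 0 + 2 + 2 = 12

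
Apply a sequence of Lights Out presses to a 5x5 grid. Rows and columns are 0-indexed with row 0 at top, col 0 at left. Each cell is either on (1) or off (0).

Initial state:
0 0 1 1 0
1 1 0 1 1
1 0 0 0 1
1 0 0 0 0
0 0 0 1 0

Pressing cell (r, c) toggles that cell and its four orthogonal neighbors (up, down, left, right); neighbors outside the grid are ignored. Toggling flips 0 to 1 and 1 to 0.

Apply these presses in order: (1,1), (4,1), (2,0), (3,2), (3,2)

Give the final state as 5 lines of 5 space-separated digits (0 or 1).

Answer: 0 1 1 1 0
1 0 1 1 1
0 0 0 0 1
0 1 0 0 0
1 1 1 1 0

Derivation:
After press 1 at (1,1):
0 1 1 1 0
0 0 1 1 1
1 1 0 0 1
1 0 0 0 0
0 0 0 1 0

After press 2 at (4,1):
0 1 1 1 0
0 0 1 1 1
1 1 0 0 1
1 1 0 0 0
1 1 1 1 0

After press 3 at (2,0):
0 1 1 1 0
1 0 1 1 1
0 0 0 0 1
0 1 0 0 0
1 1 1 1 0

After press 4 at (3,2):
0 1 1 1 0
1 0 1 1 1
0 0 1 0 1
0 0 1 1 0
1 1 0 1 0

After press 5 at (3,2):
0 1 1 1 0
1 0 1 1 1
0 0 0 0 1
0 1 0 0 0
1 1 1 1 0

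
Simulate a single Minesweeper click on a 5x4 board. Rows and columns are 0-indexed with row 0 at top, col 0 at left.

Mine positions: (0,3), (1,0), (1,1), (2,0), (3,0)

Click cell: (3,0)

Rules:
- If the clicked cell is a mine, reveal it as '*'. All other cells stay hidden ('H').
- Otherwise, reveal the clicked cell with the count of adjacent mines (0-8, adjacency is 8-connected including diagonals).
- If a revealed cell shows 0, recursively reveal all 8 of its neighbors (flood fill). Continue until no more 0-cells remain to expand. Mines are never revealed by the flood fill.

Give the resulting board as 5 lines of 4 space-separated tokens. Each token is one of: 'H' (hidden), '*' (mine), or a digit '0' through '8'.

H H H H
H H H H
H H H H
* H H H
H H H H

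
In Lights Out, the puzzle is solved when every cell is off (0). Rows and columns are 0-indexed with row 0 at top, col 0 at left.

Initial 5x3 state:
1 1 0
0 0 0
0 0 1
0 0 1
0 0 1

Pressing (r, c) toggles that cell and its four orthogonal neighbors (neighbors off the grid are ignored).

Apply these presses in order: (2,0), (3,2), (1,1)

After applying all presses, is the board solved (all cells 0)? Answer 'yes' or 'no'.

After press 1 at (2,0):
1 1 0
1 0 0
1 1 1
1 0 1
0 0 1

After press 2 at (3,2):
1 1 0
1 0 0
1 1 0
1 1 0
0 0 0

After press 3 at (1,1):
1 0 0
0 1 1
1 0 0
1 1 0
0 0 0

Lights still on: 6

Answer: no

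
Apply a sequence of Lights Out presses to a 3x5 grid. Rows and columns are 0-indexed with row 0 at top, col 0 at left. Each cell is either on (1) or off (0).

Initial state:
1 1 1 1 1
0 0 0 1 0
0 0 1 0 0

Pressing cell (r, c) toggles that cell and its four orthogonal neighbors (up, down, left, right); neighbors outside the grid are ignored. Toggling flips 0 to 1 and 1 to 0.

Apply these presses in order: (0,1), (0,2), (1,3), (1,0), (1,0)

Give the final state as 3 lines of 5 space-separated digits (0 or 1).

After press 1 at (0,1):
0 0 0 1 1
0 1 0 1 0
0 0 1 0 0

After press 2 at (0,2):
0 1 1 0 1
0 1 1 1 0
0 0 1 0 0

After press 3 at (1,3):
0 1 1 1 1
0 1 0 0 1
0 0 1 1 0

After press 4 at (1,0):
1 1 1 1 1
1 0 0 0 1
1 0 1 1 0

After press 5 at (1,0):
0 1 1 1 1
0 1 0 0 1
0 0 1 1 0

Answer: 0 1 1 1 1
0 1 0 0 1
0 0 1 1 0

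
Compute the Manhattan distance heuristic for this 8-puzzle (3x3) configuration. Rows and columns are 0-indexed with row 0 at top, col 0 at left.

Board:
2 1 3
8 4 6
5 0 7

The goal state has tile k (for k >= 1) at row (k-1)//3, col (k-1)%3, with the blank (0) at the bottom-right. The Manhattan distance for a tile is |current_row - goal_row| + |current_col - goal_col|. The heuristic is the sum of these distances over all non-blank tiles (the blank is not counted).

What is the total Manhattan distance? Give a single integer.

Tile 2: (0,0)->(0,1) = 1
Tile 1: (0,1)->(0,0) = 1
Tile 3: (0,2)->(0,2) = 0
Tile 8: (1,0)->(2,1) = 2
Tile 4: (1,1)->(1,0) = 1
Tile 6: (1,2)->(1,2) = 0
Tile 5: (2,0)->(1,1) = 2
Tile 7: (2,2)->(2,0) = 2
Sum: 1 + 1 + 0 + 2 + 1 + 0 + 2 + 2 = 9

Answer: 9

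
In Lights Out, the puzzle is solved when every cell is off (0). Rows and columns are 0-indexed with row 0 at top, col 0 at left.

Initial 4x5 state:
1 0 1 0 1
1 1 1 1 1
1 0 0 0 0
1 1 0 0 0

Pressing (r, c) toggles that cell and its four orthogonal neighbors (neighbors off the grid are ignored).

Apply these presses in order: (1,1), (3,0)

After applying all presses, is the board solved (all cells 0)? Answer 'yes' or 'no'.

After press 1 at (1,1):
1 1 1 0 1
0 0 0 1 1
1 1 0 0 0
1 1 0 0 0

After press 2 at (3,0):
1 1 1 0 1
0 0 0 1 1
0 1 0 0 0
0 0 0 0 0

Lights still on: 7

Answer: no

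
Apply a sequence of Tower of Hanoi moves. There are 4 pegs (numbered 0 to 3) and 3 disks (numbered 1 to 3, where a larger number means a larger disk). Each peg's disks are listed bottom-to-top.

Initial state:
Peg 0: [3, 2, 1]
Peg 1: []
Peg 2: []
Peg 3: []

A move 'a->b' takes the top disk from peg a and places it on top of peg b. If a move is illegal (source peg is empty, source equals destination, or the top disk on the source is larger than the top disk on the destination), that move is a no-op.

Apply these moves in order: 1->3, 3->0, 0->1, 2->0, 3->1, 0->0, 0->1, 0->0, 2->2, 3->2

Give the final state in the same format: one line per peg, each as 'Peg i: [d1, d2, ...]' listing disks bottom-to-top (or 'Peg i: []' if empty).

After move 1 (1->3):
Peg 0: [3, 2, 1]
Peg 1: []
Peg 2: []
Peg 3: []

After move 2 (3->0):
Peg 0: [3, 2, 1]
Peg 1: []
Peg 2: []
Peg 3: []

After move 3 (0->1):
Peg 0: [3, 2]
Peg 1: [1]
Peg 2: []
Peg 3: []

After move 4 (2->0):
Peg 0: [3, 2]
Peg 1: [1]
Peg 2: []
Peg 3: []

After move 5 (3->1):
Peg 0: [3, 2]
Peg 1: [1]
Peg 2: []
Peg 3: []

After move 6 (0->0):
Peg 0: [3, 2]
Peg 1: [1]
Peg 2: []
Peg 3: []

After move 7 (0->1):
Peg 0: [3, 2]
Peg 1: [1]
Peg 2: []
Peg 3: []

After move 8 (0->0):
Peg 0: [3, 2]
Peg 1: [1]
Peg 2: []
Peg 3: []

After move 9 (2->2):
Peg 0: [3, 2]
Peg 1: [1]
Peg 2: []
Peg 3: []

After move 10 (3->2):
Peg 0: [3, 2]
Peg 1: [1]
Peg 2: []
Peg 3: []

Answer: Peg 0: [3, 2]
Peg 1: [1]
Peg 2: []
Peg 3: []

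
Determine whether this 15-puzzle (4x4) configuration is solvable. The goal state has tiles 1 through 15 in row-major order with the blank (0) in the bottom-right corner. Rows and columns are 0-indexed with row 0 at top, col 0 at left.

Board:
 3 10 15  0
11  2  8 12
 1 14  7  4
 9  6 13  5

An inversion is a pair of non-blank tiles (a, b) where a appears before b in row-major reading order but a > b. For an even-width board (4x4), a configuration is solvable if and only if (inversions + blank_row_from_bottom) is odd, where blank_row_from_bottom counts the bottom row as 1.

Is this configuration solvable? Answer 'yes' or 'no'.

Answer: yes

Derivation:
Inversions: 55
Blank is in row 0 (0-indexed from top), which is row 4 counting from the bottom (bottom = 1).
55 + 4 = 59, which is odd, so the puzzle is solvable.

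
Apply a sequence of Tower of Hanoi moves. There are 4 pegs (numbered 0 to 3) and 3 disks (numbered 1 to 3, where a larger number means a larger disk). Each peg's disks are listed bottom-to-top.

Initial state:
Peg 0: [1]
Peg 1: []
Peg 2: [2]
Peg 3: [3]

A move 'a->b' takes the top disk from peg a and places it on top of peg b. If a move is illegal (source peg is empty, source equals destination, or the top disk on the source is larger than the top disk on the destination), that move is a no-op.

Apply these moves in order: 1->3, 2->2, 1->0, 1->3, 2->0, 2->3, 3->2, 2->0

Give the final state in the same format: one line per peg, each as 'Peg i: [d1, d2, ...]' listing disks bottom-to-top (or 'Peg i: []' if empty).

Answer: Peg 0: [1]
Peg 1: []
Peg 2: [2]
Peg 3: [3]

Derivation:
After move 1 (1->3):
Peg 0: [1]
Peg 1: []
Peg 2: [2]
Peg 3: [3]

After move 2 (2->2):
Peg 0: [1]
Peg 1: []
Peg 2: [2]
Peg 3: [3]

After move 3 (1->0):
Peg 0: [1]
Peg 1: []
Peg 2: [2]
Peg 3: [3]

After move 4 (1->3):
Peg 0: [1]
Peg 1: []
Peg 2: [2]
Peg 3: [3]

After move 5 (2->0):
Peg 0: [1]
Peg 1: []
Peg 2: [2]
Peg 3: [3]

After move 6 (2->3):
Peg 0: [1]
Peg 1: []
Peg 2: []
Peg 3: [3, 2]

After move 7 (3->2):
Peg 0: [1]
Peg 1: []
Peg 2: [2]
Peg 3: [3]

After move 8 (2->0):
Peg 0: [1]
Peg 1: []
Peg 2: [2]
Peg 3: [3]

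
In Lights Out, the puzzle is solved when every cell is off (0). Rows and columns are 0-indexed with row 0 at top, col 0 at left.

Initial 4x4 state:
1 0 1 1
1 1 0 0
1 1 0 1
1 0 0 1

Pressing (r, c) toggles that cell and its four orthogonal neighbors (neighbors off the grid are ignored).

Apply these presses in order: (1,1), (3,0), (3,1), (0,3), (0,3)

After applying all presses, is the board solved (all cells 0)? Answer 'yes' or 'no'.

After press 1 at (1,1):
1 1 1 1
0 0 1 0
1 0 0 1
1 0 0 1

After press 2 at (3,0):
1 1 1 1
0 0 1 0
0 0 0 1
0 1 0 1

After press 3 at (3,1):
1 1 1 1
0 0 1 0
0 1 0 1
1 0 1 1

After press 4 at (0,3):
1 1 0 0
0 0 1 1
0 1 0 1
1 0 1 1

After press 5 at (0,3):
1 1 1 1
0 0 1 0
0 1 0 1
1 0 1 1

Lights still on: 10

Answer: no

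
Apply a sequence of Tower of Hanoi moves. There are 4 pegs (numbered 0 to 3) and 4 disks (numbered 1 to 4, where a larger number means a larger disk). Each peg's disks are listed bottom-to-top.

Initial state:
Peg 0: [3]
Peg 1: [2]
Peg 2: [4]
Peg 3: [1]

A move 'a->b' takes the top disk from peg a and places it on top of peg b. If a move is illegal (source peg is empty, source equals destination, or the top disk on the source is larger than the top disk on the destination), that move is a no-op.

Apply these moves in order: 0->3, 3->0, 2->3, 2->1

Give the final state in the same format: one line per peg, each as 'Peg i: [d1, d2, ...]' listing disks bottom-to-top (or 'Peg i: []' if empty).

Answer: Peg 0: [3, 1]
Peg 1: [2]
Peg 2: []
Peg 3: [4]

Derivation:
After move 1 (0->3):
Peg 0: [3]
Peg 1: [2]
Peg 2: [4]
Peg 3: [1]

After move 2 (3->0):
Peg 0: [3, 1]
Peg 1: [2]
Peg 2: [4]
Peg 3: []

After move 3 (2->3):
Peg 0: [3, 1]
Peg 1: [2]
Peg 2: []
Peg 3: [4]

After move 4 (2->1):
Peg 0: [3, 1]
Peg 1: [2]
Peg 2: []
Peg 3: [4]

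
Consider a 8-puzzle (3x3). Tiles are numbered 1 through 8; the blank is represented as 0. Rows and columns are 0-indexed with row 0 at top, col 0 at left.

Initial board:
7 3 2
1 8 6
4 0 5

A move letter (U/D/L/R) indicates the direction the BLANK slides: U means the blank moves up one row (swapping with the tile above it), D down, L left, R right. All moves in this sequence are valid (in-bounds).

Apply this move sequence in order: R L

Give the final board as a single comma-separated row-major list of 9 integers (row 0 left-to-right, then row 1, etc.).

After move 1 (R):
7 3 2
1 8 6
4 5 0

After move 2 (L):
7 3 2
1 8 6
4 0 5

Answer: 7, 3, 2, 1, 8, 6, 4, 0, 5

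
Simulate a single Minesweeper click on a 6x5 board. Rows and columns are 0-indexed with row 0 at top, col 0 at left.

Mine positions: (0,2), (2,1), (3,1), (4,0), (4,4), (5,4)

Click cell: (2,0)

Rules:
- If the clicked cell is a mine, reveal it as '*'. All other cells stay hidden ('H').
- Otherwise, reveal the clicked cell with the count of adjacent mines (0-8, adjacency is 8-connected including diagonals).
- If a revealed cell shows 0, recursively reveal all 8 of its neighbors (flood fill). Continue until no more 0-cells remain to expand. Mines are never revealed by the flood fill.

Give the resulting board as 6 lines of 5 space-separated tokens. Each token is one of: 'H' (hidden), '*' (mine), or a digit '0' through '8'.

H H H H H
H H H H H
2 H H H H
H H H H H
H H H H H
H H H H H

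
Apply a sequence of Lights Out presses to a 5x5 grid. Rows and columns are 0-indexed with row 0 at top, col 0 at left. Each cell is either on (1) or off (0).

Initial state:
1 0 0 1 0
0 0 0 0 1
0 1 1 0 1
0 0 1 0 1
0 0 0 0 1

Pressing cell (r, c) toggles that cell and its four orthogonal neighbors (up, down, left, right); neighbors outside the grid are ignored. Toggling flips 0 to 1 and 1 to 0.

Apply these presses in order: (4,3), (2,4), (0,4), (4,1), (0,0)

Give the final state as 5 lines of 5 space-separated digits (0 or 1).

After press 1 at (4,3):
1 0 0 1 0
0 0 0 0 1
0 1 1 0 1
0 0 1 1 1
0 0 1 1 0

After press 2 at (2,4):
1 0 0 1 0
0 0 0 0 0
0 1 1 1 0
0 0 1 1 0
0 0 1 1 0

After press 3 at (0,4):
1 0 0 0 1
0 0 0 0 1
0 1 1 1 0
0 0 1 1 0
0 0 1 1 0

After press 4 at (4,1):
1 0 0 0 1
0 0 0 0 1
0 1 1 1 0
0 1 1 1 0
1 1 0 1 0

After press 5 at (0,0):
0 1 0 0 1
1 0 0 0 1
0 1 1 1 0
0 1 1 1 0
1 1 0 1 0

Answer: 0 1 0 0 1
1 0 0 0 1
0 1 1 1 0
0 1 1 1 0
1 1 0 1 0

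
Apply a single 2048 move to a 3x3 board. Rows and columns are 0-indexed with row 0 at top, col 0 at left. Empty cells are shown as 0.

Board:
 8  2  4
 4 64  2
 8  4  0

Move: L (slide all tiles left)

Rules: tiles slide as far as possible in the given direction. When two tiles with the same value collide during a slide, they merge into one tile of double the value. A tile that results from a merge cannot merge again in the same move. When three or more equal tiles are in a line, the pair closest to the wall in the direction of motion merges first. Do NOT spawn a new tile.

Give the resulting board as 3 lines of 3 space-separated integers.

Answer:  8  2  4
 4 64  2
 8  4  0

Derivation:
Slide left:
row 0: [8, 2, 4] -> [8, 2, 4]
row 1: [4, 64, 2] -> [4, 64, 2]
row 2: [8, 4, 0] -> [8, 4, 0]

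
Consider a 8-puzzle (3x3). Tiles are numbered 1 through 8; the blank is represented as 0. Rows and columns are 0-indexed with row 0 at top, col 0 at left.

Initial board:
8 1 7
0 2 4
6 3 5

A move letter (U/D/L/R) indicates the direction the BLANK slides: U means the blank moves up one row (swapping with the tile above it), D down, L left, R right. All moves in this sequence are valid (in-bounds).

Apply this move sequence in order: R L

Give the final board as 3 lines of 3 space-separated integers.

Answer: 8 1 7
0 2 4
6 3 5

Derivation:
After move 1 (R):
8 1 7
2 0 4
6 3 5

After move 2 (L):
8 1 7
0 2 4
6 3 5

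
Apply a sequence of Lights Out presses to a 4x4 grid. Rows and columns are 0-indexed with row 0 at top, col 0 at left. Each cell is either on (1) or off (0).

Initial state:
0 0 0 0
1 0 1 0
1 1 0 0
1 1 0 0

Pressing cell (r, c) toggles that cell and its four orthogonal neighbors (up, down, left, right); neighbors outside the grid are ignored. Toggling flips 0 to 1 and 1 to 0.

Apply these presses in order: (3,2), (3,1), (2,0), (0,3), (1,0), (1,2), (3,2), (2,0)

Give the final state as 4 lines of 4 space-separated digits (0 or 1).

After press 1 at (3,2):
0 0 0 0
1 0 1 0
1 1 1 0
1 0 1 1

After press 2 at (3,1):
0 0 0 0
1 0 1 0
1 0 1 0
0 1 0 1

After press 3 at (2,0):
0 0 0 0
0 0 1 0
0 1 1 0
1 1 0 1

After press 4 at (0,3):
0 0 1 1
0 0 1 1
0 1 1 0
1 1 0 1

After press 5 at (1,0):
1 0 1 1
1 1 1 1
1 1 1 0
1 1 0 1

After press 6 at (1,2):
1 0 0 1
1 0 0 0
1 1 0 0
1 1 0 1

After press 7 at (3,2):
1 0 0 1
1 0 0 0
1 1 1 0
1 0 1 0

After press 8 at (2,0):
1 0 0 1
0 0 0 0
0 0 1 0
0 0 1 0

Answer: 1 0 0 1
0 0 0 0
0 0 1 0
0 0 1 0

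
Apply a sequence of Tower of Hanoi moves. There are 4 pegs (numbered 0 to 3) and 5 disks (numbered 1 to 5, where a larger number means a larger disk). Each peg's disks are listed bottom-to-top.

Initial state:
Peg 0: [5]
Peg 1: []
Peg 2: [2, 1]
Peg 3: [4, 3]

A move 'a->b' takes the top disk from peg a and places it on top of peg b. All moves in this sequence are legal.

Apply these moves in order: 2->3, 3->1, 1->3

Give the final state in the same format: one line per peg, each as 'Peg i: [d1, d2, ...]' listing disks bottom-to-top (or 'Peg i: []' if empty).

After move 1 (2->3):
Peg 0: [5]
Peg 1: []
Peg 2: [2]
Peg 3: [4, 3, 1]

After move 2 (3->1):
Peg 0: [5]
Peg 1: [1]
Peg 2: [2]
Peg 3: [4, 3]

After move 3 (1->3):
Peg 0: [5]
Peg 1: []
Peg 2: [2]
Peg 3: [4, 3, 1]

Answer: Peg 0: [5]
Peg 1: []
Peg 2: [2]
Peg 3: [4, 3, 1]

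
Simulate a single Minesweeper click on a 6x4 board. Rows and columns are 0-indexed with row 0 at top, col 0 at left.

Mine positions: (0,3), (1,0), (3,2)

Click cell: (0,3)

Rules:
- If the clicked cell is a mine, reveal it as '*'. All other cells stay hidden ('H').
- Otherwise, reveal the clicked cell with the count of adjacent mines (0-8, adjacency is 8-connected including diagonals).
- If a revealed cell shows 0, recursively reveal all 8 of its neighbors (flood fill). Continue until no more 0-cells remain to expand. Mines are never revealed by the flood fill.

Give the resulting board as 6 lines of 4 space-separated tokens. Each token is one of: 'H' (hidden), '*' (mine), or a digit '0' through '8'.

H H H *
H H H H
H H H H
H H H H
H H H H
H H H H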